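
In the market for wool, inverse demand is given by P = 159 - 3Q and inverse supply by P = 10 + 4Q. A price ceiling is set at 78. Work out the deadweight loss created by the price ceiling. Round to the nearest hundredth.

Free-market equilibrium: 159 - 3Q = 10 + 4Q gives Q* = 21.2857, P* = 95.1429.
At the ceiling price 78, quantity supplied is (78 - 10)/4 = 17; supply is the short side, so Q = 17 trades at P = 78.
The lost-trades triangle has base Q* - 17 = 4.2857 and height equal to the gap between the curves at Q = 17, which is 108 - 78 = 30. DWL = (1/2)(4.2857)(30) = 64.2857.

64.29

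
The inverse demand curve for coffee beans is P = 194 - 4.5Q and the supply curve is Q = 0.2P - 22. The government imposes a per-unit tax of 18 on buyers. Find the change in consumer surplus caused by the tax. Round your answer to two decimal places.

-67.31

Rewriting supply in inverse form: P = 110 + 5Q.
Without the tax, 194 - 4.5Q = 110 + 5Q so Q* = 8.8421 and P* = 154.2105.
With the tax, buyers' net willingness to pay falls by 18: (194 - 18) - 4.5Q = 110 + 5Q, so Q_t = 6.9474. Buyers pay P_b = 162.7368; sellers receive P_s = P_b - 18 = 144.7368.
CS falls from (1/2)(8.8421)(39.7895) = 175.9114 to (1/2)(6.9474)(31.2632) = 108.5983, a change of -67.313.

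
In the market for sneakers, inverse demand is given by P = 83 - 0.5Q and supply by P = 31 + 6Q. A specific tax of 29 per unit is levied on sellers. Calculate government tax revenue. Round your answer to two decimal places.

Without the tax, 83 - 0.5Q = 31 + 6Q so Q* = 8 and P* = 79.
A tax on sellers shifts supply up by 29: 83 - 0.5Q = 31 + 6Q + 29, so Q_t = 3.5385. Buyers pay P_b = 81.2308; sellers receive P_s = P_b - 29 = 52.2308.
Tax revenue = t x Q_t = 29 x 3.5385 = 102.6154.

102.62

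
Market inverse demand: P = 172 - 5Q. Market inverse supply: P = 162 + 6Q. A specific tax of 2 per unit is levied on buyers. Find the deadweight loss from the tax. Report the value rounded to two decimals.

0.18

Pre-tax equilibrium: 172 - 5Q = 162 + 6Q gives Q* = 0.9091, P* = 167.4545.
With the tax, buyers' net willingness to pay falls by 2: (172 - 2) - 5Q = 162 + 6Q, so Q_t = 0.7273. Buyers pay P_b = 168.3636; sellers receive P_s = P_b - 2 = 166.3636.
Deadweight loss is the triangle between the curves from Q_t to Q*: (1/2)(0.9091 - 0.7273)(2) = 0.1818.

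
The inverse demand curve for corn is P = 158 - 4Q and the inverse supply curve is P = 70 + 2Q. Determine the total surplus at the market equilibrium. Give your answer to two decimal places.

645.33

Equilibrium: 158 - 4Q = 70 + 2Q, so Q* = 14.6667 and P* = 99.3333.
Total surplus is the full triangle between the curves from 0 to Q*: (1/2)(14.6667)(158 - 70) = 645.3333.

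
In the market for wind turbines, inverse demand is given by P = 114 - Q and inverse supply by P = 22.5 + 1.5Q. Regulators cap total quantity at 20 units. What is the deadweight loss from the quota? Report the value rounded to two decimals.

344.45

Unrestricted equilibrium: Q* = (114 - 22.5)/(1 + 1.5) = 36.6.
At Q = 20 the demand price is 114 - (20) = 94 and the supply price is 22.5 + 1.5(20) = 52.5.
Deadweight loss is the triangle between the curves from 20 to 36.6: (1/2)(94 - 52.5)(36.6 - 20) = 344.45.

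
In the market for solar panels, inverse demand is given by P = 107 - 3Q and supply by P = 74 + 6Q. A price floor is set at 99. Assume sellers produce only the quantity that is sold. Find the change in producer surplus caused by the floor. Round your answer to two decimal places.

5.00

Without the control, 107 - 3Q = 74 + 6Q so Q* = 3.6667 and P* = 96.
At P = 99, buyers demand (107 - 99)/3 = 2.6667 while sellers would supply more, so the quantity traded is 2.6667 at price 99.
PS goes from (1/2)(3.6667)(22) = 40.3333 to 45.3333 (computed as (99 - 74)(2.6667) - (1/2)(6)(2.6667)^2), a change of 5.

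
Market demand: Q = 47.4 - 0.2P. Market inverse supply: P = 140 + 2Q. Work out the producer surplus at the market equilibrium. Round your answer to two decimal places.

192.02

Rewriting demand in inverse form: P = 237 - 5Q.
Equilibrium: 237 - 5Q = 140 + 2Q, so Q* = 13.8571 and P* = 167.7143.
The supply curve's price intercept is 140, so PS = (1/2)(Q*)(P* - 140) = (1/2)(13.8571)(27.7143) = 192.0204.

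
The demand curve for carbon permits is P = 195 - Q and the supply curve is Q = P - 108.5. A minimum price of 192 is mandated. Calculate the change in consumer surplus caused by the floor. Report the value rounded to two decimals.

Rewriting supply in inverse form: P = 108.5 + Q.
Free-market equilibrium: 195 - Q = 108.5 + Q gives Q* = 43.25, P* = 151.75.
At the floor price 192, quantity demanded is (195 - 192)/1 = 3; demand is the short side, so Q = 3 trades at P = 192.
CS goes from (1/2)(43.25)(43.25) = 935.2812 to 4.5 (computed as (195 - 192)(3) - (1/2)(1)(3)^2), a change of -930.7812.

-930.78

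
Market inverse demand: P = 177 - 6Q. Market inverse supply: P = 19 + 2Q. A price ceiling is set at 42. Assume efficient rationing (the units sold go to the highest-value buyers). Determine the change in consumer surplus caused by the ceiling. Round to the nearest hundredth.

Without the control, 177 - 6Q = 19 + 2Q so Q* = 19.75 and P* = 58.5.
At P = 42, sellers supply (42 - 19)/2 = 11.5 while buyers want more, so the quantity traded is 11.5 at price 42.
CS goes from (1/2)(19.75)(118.5) = 1170.1875 to 1155.75 (computed as (177 - 42)(11.5) - (1/2)(6)(11.5)^2), a change of -14.4375.

-14.44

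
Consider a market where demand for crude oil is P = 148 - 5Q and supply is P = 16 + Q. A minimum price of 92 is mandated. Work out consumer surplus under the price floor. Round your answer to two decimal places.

313.60

Without the control, 148 - 5Q = 16 + Q so Q* = 22 and P* = 38.
At the floor price 92, quantity demanded is (148 - 92)/5 = 11.2; demand is the short side, so Q = 11.2 trades at P = 92.
CS is the triangle under demand above 92: (1/2)(11.2)(148 - 92) = 313.6.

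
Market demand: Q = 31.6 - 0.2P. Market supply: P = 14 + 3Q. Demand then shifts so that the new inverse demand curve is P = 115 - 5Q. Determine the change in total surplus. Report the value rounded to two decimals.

Rewriting demand in inverse form: P = 158 - 5Q.
Initial equilibrium: Q_0 = 18, P_0 = 68; CS_0 = (1/2)(18)(90) = 810, PS_0 = (1/2)(18)(54) = 486.
New equilibrium: 115 - 5Q = 14 + 3Q gives Q_1 = 12.625, P_1 = 51.875; CS_1 = 398.4766, PS_1 = 239.0859.
Change in total surplus = (398.4766 + 239.0859) - (810 + 486) = -658.4375.

-658.44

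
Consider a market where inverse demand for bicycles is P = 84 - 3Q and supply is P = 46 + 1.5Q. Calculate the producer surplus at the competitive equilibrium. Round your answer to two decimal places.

Set 84 - 3Q = 46 + 1.5Q, which gives 38 = 4.5Q, so Q* = 8.4444 and P* = 84 - 3(8.4444) = 58.6667.
Producer surplus is the triangle above supply below P*: (1/2)(8.4444)(58.6667 - 46) = (1/2)(8.4444)(12.6667) = 53.4815.

53.48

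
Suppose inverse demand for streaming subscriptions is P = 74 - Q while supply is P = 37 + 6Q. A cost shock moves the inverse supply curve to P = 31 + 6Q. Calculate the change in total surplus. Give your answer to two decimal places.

Initial equilibrium: Q_0 = 5.2857, P_0 = 68.7143; CS_0 = (1/2)(5.2857)(5.2857) = 13.9694, PS_0 = (1/2)(5.2857)(31.7143) = 83.8163.
New equilibrium: 74 - Q = 31 + 6Q gives Q_1 = 6.1429, P_1 = 67.8571; CS_1 = 18.8673, PS_1 = 113.2041.
Change in total surplus = (18.8673 + 113.2041) - (13.9694 + 83.8163) = 34.2857.

34.29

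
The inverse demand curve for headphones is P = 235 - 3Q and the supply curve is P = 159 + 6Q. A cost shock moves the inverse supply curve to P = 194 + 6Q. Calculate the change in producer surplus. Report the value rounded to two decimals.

-151.67

Initial equilibrium: Q_0 = 8.4444, P_0 = 209.6667; CS_0 = (1/2)(8.4444)(25.3333) = 106.963, PS_0 = (1/2)(8.4444)(50.6667) = 213.9259.
New equilibrium: 235 - 3Q = 194 + 6Q gives Q_1 = 4.5556, P_1 = 221.3333; CS_1 = 31.1296, PS_1 = 62.2593.
Change in producer surplus = 62.2593 - 213.9259 = -151.6667.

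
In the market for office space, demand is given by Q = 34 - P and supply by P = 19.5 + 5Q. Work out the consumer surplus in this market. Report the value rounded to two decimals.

2.92

Rewriting demand in inverse form: P = 34 - Q.
Set 34 - Q = 19.5 + 5Q, which gives 14.5 = 6Q, so Q* = 2.4167 and P* = 34 - (2.4167) = 31.5833.
CS is the area between the demand curve and P* from 0 to Q*: (1/2)(2.4167)(2.4167) = 2.9201.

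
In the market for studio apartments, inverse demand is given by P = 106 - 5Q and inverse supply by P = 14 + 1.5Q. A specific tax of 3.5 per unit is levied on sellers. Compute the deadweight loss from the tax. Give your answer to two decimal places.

0.94

Without the tax, 106 - 5Q = 14 + 1.5Q so Q* = 14.1538 and P* = 35.2308.
A tax on sellers shifts supply up by 3.5: 106 - 5Q = 14 + 1.5Q + 3.5, so Q_t = 13.6154. Buyers pay P_b = 37.9231; sellers receive P_s = P_b - 3.5 = 34.4231.
Deadweight loss is the triangle between the curves from Q_t to Q*: (1/2)(14.1538 - 13.6154)(3.5) = 0.9423.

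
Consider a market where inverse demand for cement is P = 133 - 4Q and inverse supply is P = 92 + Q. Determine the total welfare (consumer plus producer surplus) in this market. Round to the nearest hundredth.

168.10

Setting demand equal to supply, 41 = 5Q, so Q* = 8.2 and P* = 100.2.
CS = (1/2)(8.2)(32.8) = 134.48 and PS = (1/2)(8.2)(8.2) = 33.62, so total surplus = 168.1.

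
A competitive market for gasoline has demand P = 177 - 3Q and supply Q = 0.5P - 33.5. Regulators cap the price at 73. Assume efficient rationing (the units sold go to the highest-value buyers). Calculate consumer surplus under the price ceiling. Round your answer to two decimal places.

298.50

Rewriting supply in inverse form: P = 67 + 2Q.
Free-market equilibrium: 177 - 3Q = 67 + 2Q gives Q* = 22, P* = 111.
At P = 73, sellers supply (73 - 67)/2 = 3 while buyers want more, so the quantity traded is 3 at price 73.
The demand price at Q = 3 is 168. CS is the trapezoid between demand and 73 over [0, 3]: (1/2)[(177 - 73) + (168 - 73)](3) = 298.5.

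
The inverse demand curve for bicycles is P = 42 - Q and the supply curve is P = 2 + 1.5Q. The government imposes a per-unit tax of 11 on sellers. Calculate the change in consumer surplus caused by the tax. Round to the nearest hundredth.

-60.72

Without the tax, 42 - Q = 2 + 1.5Q so Q* = 16 and P* = 26.
A tax on sellers shifts supply up by 11: 42 - Q = 2 + 1.5Q + 11, so Q_t = 11.6. Buyers pay P_b = 30.4; sellers receive P_s = P_b - 11 = 19.4.
Consumers lose the trapezoid between P* and P_b out to Q_t plus the triangle from Q_t to Q*: change in CS = 67.28 - 128 = -60.72.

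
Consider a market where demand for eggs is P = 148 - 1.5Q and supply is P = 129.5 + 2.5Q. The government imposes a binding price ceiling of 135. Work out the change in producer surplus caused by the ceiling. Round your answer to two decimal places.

Free-market equilibrium: 148 - 1.5Q = 129.5 + 2.5Q gives Q* = 4.625, P* = 141.0625.
At P = 135, sellers supply (135 - 129.5)/2.5 = 2.2 while buyers want more, so the quantity traded is 2.2 at price 135.
PS goes from (1/2)(4.625)(11.5625) = 26.7383 to 6.05 (computed as (135 - 129.5)(2.2) - (1/2)(2.5)(2.2)^2), a change of -20.6883.

-20.69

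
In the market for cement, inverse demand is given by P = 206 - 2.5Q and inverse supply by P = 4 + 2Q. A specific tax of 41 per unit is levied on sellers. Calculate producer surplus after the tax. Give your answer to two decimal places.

1280.05

Without the tax, 206 - 2.5Q = 4 + 2Q so Q* = 44.8889 and P* = 93.7778.
A tax on sellers shifts supply up by 41: 206 - 2.5Q = 4 + 2Q + 41, so Q_t = 35.7778. Buyers pay P_b = 116.5556; sellers receive P_s = P_b - 41 = 75.5556.
Producer surplus is the triangle above supply below P_s: (1/2)(35.7778)(75.5556 - 4) = 1280.0494.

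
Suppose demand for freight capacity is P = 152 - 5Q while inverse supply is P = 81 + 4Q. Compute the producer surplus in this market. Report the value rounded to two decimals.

124.47

Equilibrium: 152 - 5Q = 81 + 4Q, so Q* = 7.8889 and P* = 112.5556.
Producer surplus is the triangle above supply below P*: (1/2)(7.8889)(112.5556 - 81) = (1/2)(7.8889)(31.5556) = 124.4691.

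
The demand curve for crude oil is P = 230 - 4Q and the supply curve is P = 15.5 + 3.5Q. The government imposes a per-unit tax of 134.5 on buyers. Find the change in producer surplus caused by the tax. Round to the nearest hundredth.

Without the tax, 230 - 4Q = 15.5 + 3.5Q so Q* = 28.6 and P* = 115.6.
With the tax, buyers' net willingness to pay falls by 134.5: (230 - 134.5) - 4Q = 15.5 + 3.5Q, so Q_t = 10.6667. Buyers pay P_b = 187.3333; sellers receive P_s = P_b - 134.5 = 52.8333.
Producers lose the trapezoid between P_s and P* out to Q_t plus the triangle from Q_t to Q*: change in PS = 199.1111 - 1431.43 = -1232.3189.

-1232.32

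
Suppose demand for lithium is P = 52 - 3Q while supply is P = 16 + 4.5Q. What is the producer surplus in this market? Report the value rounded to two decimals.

51.84

Set 52 - 3Q = 16 + 4.5Q, which gives 36 = 7.5Q, so Q* = 4.8 and P* = 52 - 3(4.8) = 37.6.
PS is the area between P* and the supply curve from 0 to Q*: (1/2)(4.8)(21.6) = 51.84.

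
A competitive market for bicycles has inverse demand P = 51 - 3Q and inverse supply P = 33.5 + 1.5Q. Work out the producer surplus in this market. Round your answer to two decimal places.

11.34

Setting demand equal to supply, 17.5 = 4.5Q, so Q* = 3.8889 and P* = 39.3333.
Producer surplus is the triangle above supply below P*: (1/2)(3.8889)(39.3333 - 33.5) = (1/2)(3.8889)(5.8333) = 11.3426.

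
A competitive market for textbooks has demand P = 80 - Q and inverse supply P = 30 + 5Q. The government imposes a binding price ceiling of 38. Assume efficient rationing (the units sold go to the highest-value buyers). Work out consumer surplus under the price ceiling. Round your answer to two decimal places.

65.92

Free-market equilibrium: 80 - Q = 30 + 5Q gives Q* = 8.3333, P* = 71.6667.
At the ceiling price 38, quantity supplied is (38 - 30)/5 = 1.6; supply is the short side, so Q = 1.6 trades at P = 38.
The demand price at Q = 1.6 is 78.4. CS is the trapezoid between demand and 38 over [0, 1.6]: (1/2)[(80 - 38) + (78.4 - 38)](1.6) = 65.92.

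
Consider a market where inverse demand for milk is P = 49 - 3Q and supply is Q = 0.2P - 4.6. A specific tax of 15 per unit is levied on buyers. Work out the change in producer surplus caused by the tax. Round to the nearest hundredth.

-21.68

Rewriting supply in inverse form: P = 23 + 5Q.
Pre-tax equilibrium: 49 - 3Q = 23 + 5Q gives Q* = 3.25, P* = 39.25.
With the tax, buyers' net willingness to pay falls by 15: (49 - 15) - 3Q = 23 + 5Q, so Q_t = 1.375. Buyers pay P_b = 44.875; sellers receive P_s = P_b - 15 = 29.875.
PS falls from (1/2)(3.25)(16.25) = 26.4062 to (1/2)(1.375)(6.875) = 4.7266, a change of -21.6797.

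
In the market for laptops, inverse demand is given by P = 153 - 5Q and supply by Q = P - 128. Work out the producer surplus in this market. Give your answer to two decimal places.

Rewriting supply in inverse form: P = 128 + Q.
Equilibrium: 153 - 5Q = 128 + Q, so Q* = 4.1667 and P* = 132.1667.
The supply curve's price intercept is 128, so PS = (1/2)(Q*)(P* - 128) = (1/2)(4.1667)(4.1667) = 8.6806.

8.68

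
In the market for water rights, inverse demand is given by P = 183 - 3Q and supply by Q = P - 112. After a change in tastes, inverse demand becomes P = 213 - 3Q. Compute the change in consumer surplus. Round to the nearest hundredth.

Rewriting supply in inverse form: P = 112 + Q.
Initial equilibrium: Q_0 = 17.75, P_0 = 129.75; CS_0 = (1/2)(17.75)(53.25) = 472.5938, PS_0 = (1/2)(17.75)(17.75) = 157.5312.
New equilibrium: 213 - 3Q = 112 + Q gives Q_1 = 25.25, P_1 = 137.25; CS_1 = 956.3438, PS_1 = 318.7812.
Change in consumer surplus = 956.3438 - 472.5938 = 483.75.

483.75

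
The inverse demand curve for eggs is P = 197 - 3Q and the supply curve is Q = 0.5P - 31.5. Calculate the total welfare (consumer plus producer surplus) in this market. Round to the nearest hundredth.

Rewriting supply in inverse form: P = 63 + 2Q.
Equilibrium: 197 - 3Q = 63 + 2Q, so Q* = 26.8 and P* = 116.6.
CS = (1/2)(26.8)(80.4) = 1077.36 and PS = (1/2)(26.8)(53.6) = 718.24, so total surplus = 1795.6.

1795.60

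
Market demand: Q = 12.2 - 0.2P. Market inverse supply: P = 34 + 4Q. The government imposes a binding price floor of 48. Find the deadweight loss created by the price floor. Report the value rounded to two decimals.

Rewriting demand in inverse form: P = 61 - 5Q.
Free-market equilibrium: 61 - 5Q = 34 + 4Q gives Q* = 3, P* = 46.
At the floor price 48, quantity demanded is (61 - 48)/5 = 2.6; demand is the short side, so Q = 2.6 trades at P = 48.
The lost-trades triangle has base Q* - 2.6 = 0.4 and height equal to the gap between the curves at Q = 2.6, which is 48 - 44.4 = 3.6. DWL = (1/2)(0.4)(3.6) = 0.72.

0.72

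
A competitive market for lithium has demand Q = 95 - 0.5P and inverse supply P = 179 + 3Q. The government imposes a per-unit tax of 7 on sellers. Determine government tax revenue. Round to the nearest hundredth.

Rewriting demand in inverse form: P = 190 - 2Q.
Pre-tax equilibrium: 190 - 2Q = 179 + 3Q gives Q* = 2.2, P* = 185.6.
With the tax, sellers need 7 more per unit: 190 - 2Q = 179 + 3Q + 7, so Q_t = 0.8. Buyers pay P_b = 188.4; sellers receive P_s = P_b - 7 = 181.4.
Tax revenue = t x Q_t = 7 x 0.8 = 5.6.

5.60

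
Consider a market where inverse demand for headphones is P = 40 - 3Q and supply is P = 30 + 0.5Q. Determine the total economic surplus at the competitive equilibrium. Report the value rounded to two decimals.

Set 40 - 3Q = 30 + 0.5Q, which gives 10 = 3.5Q, so Q* = 2.8571 and P* = 40 - 3(2.8571) = 31.4286.
CS = (1/2)(2.8571)(8.5714) = 12.2449 and PS = (1/2)(2.8571)(1.4286) = 2.0408, so total surplus = 14.2857.

14.29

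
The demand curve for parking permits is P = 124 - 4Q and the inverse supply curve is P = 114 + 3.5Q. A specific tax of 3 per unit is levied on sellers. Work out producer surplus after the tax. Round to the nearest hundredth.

1.52

Without the tax, 124 - 4Q = 114 + 3.5Q so Q* = 1.3333 and P* = 118.6667.
With the tax, sellers need 3 more per unit: 124 - 4Q = 114 + 3.5Q + 3, so Q_t = 0.9333. Buyers pay P_b = 120.2667; sellers receive P_s = P_b - 3 = 117.2667.
Producer surplus is the triangle above supply below P_s: (1/2)(0.9333)(117.2667 - 114) = 1.5244.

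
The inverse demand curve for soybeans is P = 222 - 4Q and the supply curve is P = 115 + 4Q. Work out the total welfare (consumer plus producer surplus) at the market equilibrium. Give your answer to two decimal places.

Setting demand equal to supply, 107 = 8Q, so Q* = 13.375 and P* = 168.5.
CS = (1/2)(13.375)(53.5) = 357.7812 and PS = (1/2)(13.375)(53.5) = 357.7812, so total surplus = 715.5625.

715.56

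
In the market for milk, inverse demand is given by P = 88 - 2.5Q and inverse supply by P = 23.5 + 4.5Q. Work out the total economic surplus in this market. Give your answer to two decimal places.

297.16

Equilibrium: 88 - 2.5Q = 23.5 + 4.5Q, so Q* = 9.2143 and P* = 64.9643.
CS = (1/2)(9.2143)(23.0357) = 106.1288 and PS = (1/2)(9.2143)(41.4643) = 191.0319, so total surplus = 297.1607.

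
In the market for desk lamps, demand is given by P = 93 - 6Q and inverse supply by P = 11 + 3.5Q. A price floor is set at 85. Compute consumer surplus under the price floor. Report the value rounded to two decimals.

Free-market equilibrium: 93 - 6Q = 11 + 3.5Q gives Q* = 8.6316, P* = 41.2105.
At P = 85, buyers demand (93 - 85)/6 = 1.3333 while sellers would supply more, so the quantity traded is 1.3333 at price 85.
CS is the triangle under demand above 85: (1/2)(1.3333)(93 - 85) = 5.3333.

5.33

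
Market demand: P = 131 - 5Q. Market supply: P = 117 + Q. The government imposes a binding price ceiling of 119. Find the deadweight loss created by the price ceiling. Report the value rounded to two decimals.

0.33

Free-market equilibrium: 131 - 5Q = 117 + Q gives Q* = 2.3333, P* = 119.3333.
At P = 119, sellers supply (119 - 117)/1 = 2 while buyers want more, so the quantity traded is 2 at price 119.
At Q = 2 the demand price is 121 and the supply price is 119. Deadweight loss is the triangle between the curves from 2 to 2.3333: (1/2)(121 - 119)(2.3333 - 2) = 0.3333.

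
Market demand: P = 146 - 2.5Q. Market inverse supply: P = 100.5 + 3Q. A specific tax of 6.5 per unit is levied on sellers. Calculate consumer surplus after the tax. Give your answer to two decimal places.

62.85

Pre-tax equilibrium: 146 - 2.5Q = 100.5 + 3Q gives Q* = 8.2727, P* = 125.3182.
A tax on sellers shifts supply up by 6.5: 146 - 2.5Q = 100.5 + 3Q + 6.5, so Q_t = 7.0909. Buyers pay P_b = 128.2727; sellers receive P_s = P_b - 6.5 = 121.7727.
CS = (1/2)(Q_t)(146 - P_b) = (1/2)(7.0909)(17.7273) = 62.8512.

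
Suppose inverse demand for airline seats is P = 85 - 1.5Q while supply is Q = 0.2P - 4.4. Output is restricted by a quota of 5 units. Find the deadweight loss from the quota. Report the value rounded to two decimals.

Rewriting supply in inverse form: P = 22 + 5Q.
Without the quota, 85 - 1.5Q = 22 + 5Q gives Q* = 9.6923.
At Q = 5 the demand price is 85 - 1.5(5) = 77.5 and the supply price is 22 + 5(5) = 47.
DWL = (1/2)(gap between curves at 5) x (Q* - 5) = (1/2)(30.5)(4.6923) = 71.5577.

71.56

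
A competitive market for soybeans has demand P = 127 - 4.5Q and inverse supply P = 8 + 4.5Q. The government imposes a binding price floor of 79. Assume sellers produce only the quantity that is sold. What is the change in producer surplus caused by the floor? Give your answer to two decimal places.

107.97

Without the control, 127 - 4.5Q = 8 + 4.5Q so Q* = 13.2222 and P* = 67.5.
At the floor price 79, quantity demanded is (127 - 79)/4.5 = 10.6667; demand is the short side, so Q = 10.6667 trades at P = 79.
PS goes from (1/2)(13.2222)(59.5) = 393.3611 to 501.3333 (computed as (79 - 8)(10.6667) - (1/2)(4.5)(10.6667)^2), a change of 107.9722.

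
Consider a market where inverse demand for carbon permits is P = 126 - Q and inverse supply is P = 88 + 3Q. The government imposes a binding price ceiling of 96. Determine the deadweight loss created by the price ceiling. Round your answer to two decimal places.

93.39

Free-market equilibrium: 126 - Q = 88 + 3Q gives Q* = 9.5, P* = 116.5.
At P = 96, sellers supply (96 - 88)/3 = 2.6667 while buyers want more, so the quantity traded is 2.6667 at price 96.
The lost-trades triangle has base Q* - 2.6667 = 6.8333 and height equal to the gap between the curves at Q = 2.6667, which is 123.3333 - 96 = 27.3333. DWL = (1/2)(6.8333)(27.3333) = 93.3889.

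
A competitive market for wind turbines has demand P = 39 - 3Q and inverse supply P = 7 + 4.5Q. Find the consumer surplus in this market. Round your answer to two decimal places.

Equilibrium: 39 - 3Q = 7 + 4.5Q, so Q* = 4.2667 and P* = 26.2.
Consumer surplus is the triangle under demand above P*: (1/2)(4.2667)(39 - 26.2) = (1/2)(4.2667)(12.8) = 27.3067.

27.31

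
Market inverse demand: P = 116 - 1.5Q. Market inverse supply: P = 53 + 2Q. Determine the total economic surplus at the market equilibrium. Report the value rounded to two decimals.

567.00

Set 116 - 1.5Q = 53 + 2Q, which gives 63 = 3.5Q, so Q* = 18 and P* = 116 - 1.5(18) = 89.
Total surplus is the full triangle between the curves from 0 to Q*: (1/2)(18)(116 - 53) = 567.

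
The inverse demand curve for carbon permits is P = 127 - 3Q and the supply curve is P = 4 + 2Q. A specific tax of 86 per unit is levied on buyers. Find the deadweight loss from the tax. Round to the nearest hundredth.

739.60

Without the tax, 127 - 3Q = 4 + 2Q so Q* = 24.6 and P* = 53.2.
A tax on buyers shifts demand down by 86: (127 - 86) - 3Q = 4 + 2Q, so Q_t = 7.4. Buyers pay P_b = 104.8; sellers receive P_s = P_b - 86 = 18.8.
The welfare triangle lost has base Q* - Q_t = 17.2 and height t = 86, so DWL = (1/2)(17.2)(86) = 739.6.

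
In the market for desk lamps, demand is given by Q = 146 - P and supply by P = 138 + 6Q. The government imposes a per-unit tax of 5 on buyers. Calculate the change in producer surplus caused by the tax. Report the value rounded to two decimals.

Rewriting demand in inverse form: P = 146 - Q.
Pre-tax equilibrium: 146 - Q = 138 + 6Q gives Q* = 1.1429, P* = 144.8571.
With the tax, buyers' net willingness to pay falls by 5: (146 - 5) - Q = 138 + 6Q, so Q_t = 0.4286. Buyers pay P_b = 145.5714; sellers receive P_s = P_b - 5 = 140.5714.
PS falls from (1/2)(1.1429)(6.8571) = 3.9184 to (1/2)(0.4286)(2.5714) = 0.551, a change of -3.3673.

-3.37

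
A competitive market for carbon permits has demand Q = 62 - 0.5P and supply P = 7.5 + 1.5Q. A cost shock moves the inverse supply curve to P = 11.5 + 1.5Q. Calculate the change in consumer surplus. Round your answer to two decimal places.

Rewriting demand in inverse form: P = 124 - 2Q.
Initial equilibrium: Q_0 = 33.2857, P_0 = 57.4286; CS_0 = (1/2)(33.2857)(66.5714) = 1107.9388, PS_0 = (1/2)(33.2857)(49.9286) = 830.9541.
New equilibrium: 124 - 2Q = 11.5 + 1.5Q gives Q_1 = 32.1429, P_1 = 59.7143; CS_1 = 1033.1633, PS_1 = 774.8724.
Change in consumer surplus = 1033.1633 - 1107.9388 = -74.7755.

-74.78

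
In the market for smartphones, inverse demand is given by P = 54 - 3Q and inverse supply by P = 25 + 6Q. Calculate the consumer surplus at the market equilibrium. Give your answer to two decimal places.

15.57

Setting demand equal to supply, 29 = 9Q, so Q* = 3.2222 and P* = 44.3333.
Consumer surplus is the triangle under demand above P*: (1/2)(3.2222)(54 - 44.3333) = (1/2)(3.2222)(9.6667) = 15.5741.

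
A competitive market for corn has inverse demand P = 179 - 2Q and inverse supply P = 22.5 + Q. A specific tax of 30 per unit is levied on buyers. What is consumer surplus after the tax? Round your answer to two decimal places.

Pre-tax equilibrium: 179 - 2Q = 22.5 + Q gives Q* = 52.1667, P* = 74.6667.
A tax on buyers shifts demand down by 30: (179 - 30) - 2Q = 22.5 + Q, so Q_t = 42.1667. Buyers pay P_b = 94.6667; sellers receive P_s = P_b - 30 = 64.6667.
CS = (1/2)(Q_t)(179 - P_b) = (1/2)(42.1667)(84.3333) = 1778.0278.

1778.03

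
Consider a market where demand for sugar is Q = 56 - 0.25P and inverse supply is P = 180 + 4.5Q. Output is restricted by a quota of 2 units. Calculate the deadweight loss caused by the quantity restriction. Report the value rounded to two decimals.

Rewriting demand in inverse form: P = 224 - 4Q.
Unrestricted equilibrium: Q* = (224 - 180)/(4 + 4.5) = 5.1765.
At Q = 2 the demand price is 224 - 4(2) = 216 and the supply price is 180 + 4.5(2) = 189.
Deadweight loss is the triangle between the curves from 2 to 5.1765: (1/2)(216 - 189)(5.1765 - 2) = 42.8824.

42.88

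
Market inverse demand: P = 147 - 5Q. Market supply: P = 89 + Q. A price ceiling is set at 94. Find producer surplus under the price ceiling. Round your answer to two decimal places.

12.50

Free-market equilibrium: 147 - 5Q = 89 + Q gives Q* = 9.6667, P* = 98.6667.
At the ceiling price 94, quantity supplied is (94 - 89)/1 = 5; supply is the short side, so Q = 5 trades at P = 94.
PS is the triangle above supply below 94: (1/2)(5)(94 - 89) = 12.5.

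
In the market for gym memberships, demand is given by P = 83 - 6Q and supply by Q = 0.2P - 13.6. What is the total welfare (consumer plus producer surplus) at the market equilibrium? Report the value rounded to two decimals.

Rewriting supply in inverse form: P = 68 + 5Q.
Setting demand equal to supply, 15 = 11Q, so Q* = 1.3636 and P* = 74.8182.
CS = (1/2)(1.3636)(8.1818) = 5.5785 and PS = (1/2)(1.3636)(6.8182) = 4.6488, so total surplus = 10.2273.

10.23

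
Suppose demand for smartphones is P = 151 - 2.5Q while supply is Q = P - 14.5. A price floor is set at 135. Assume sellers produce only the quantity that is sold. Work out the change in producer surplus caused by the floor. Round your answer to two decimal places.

Rewriting supply in inverse form: P = 14.5 + Q.
Free-market equilibrium: 151 - 2.5Q = 14.5 + Q gives Q* = 39, P* = 53.5.
At the floor price 135, quantity demanded is (151 - 135)/2.5 = 6.4; demand is the short side, so Q = 6.4 trades at P = 135.
PS goes from (1/2)(39)(39) = 760.5 to 750.72 (computed as (135 - 14.5)(6.4) - (1/2)(1)(6.4)^2), a change of -9.78.

-9.78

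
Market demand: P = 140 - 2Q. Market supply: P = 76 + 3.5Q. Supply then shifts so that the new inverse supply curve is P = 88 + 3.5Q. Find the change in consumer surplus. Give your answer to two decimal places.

-46.02

Initial equilibrium: Q_0 = 11.6364, P_0 = 116.7273; CS_0 = (1/2)(11.6364)(23.2727) = 135.405, PS_0 = (1/2)(11.6364)(40.7273) = 236.9587.
New equilibrium: 140 - 2Q = 88 + 3.5Q gives Q_1 = 9.4545, P_1 = 121.0909; CS_1 = 89.3884, PS_1 = 156.4298.
Change in consumer surplus = 89.3884 - 135.405 = -46.0165.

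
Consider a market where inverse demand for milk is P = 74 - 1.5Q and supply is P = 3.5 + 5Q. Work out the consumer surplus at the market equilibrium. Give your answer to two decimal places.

88.23

Set 74 - 1.5Q = 3.5 + 5Q, which gives 70.5 = 6.5Q, so Q* = 10.8462 and P* = 74 - 1.5(10.8462) = 57.7308.
Consumer surplus is the triangle under demand above P*: (1/2)(10.8462)(74 - 57.7308) = (1/2)(10.8462)(16.2692) = 88.2293.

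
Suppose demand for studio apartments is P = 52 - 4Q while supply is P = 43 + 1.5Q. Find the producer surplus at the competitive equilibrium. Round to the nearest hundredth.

Set 52 - 4Q = 43 + 1.5Q, which gives 9 = 5.5Q, so Q* = 1.6364 and P* = 52 - 4(1.6364) = 45.4545.
The supply curve's price intercept is 43, so PS = (1/2)(Q*)(P* - 43) = (1/2)(1.6364)(2.4545) = 2.0083.

2.01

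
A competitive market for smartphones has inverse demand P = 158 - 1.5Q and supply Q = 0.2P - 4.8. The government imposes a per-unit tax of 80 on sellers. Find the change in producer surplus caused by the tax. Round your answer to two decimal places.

Rewriting supply in inverse form: P = 24 + 5Q.
Pre-tax equilibrium: 158 - 1.5Q = 24 + 5Q gives Q* = 20.6154, P* = 127.0769.
A tax on sellers shifts supply up by 80: 158 - 1.5Q = 24 + 5Q + 80, so Q_t = 8.3077. Buyers pay P_b = 145.5385; sellers receive P_s = P_b - 80 = 65.5385.
Producers lose the trapezoid between P_s and P* out to Q_t plus the triangle from Q_t to Q*: change in PS = 172.5444 - 1062.4852 = -889.9408.

-889.94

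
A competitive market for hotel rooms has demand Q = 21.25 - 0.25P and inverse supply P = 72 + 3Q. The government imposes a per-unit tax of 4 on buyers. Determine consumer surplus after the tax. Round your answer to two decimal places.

3.31

Rewriting demand in inverse form: P = 85 - 4Q.
Without the tax, 85 - 4Q = 72 + 3Q so Q* = 1.8571 and P* = 77.5714.
With the tax, buyers' net willingness to pay falls by 4: (85 - 4) - 4Q = 72 + 3Q, so Q_t = 1.2857. Buyers pay P_b = 79.8571; sellers receive P_s = P_b - 4 = 75.8571.
CS = (1/2)(Q_t)(85 - P_b) = (1/2)(1.2857)(5.1429) = 3.3061.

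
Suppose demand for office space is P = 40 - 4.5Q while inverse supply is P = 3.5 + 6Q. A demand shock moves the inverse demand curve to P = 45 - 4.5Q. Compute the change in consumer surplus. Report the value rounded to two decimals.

Initial equilibrium: Q_0 = 3.4762, P_0 = 24.3571; CS_0 = (1/2)(3.4762)(15.6429) = 27.1888, PS_0 = (1/2)(3.4762)(20.8571) = 36.2517.
New equilibrium: 45 - 4.5Q = 3.5 + 6Q gives Q_1 = 3.9524, P_1 = 27.2143; CS_1 = 35.148, PS_1 = 46.8639.
Change in consumer surplus = 35.148 - 27.1888 = 7.9592.

7.96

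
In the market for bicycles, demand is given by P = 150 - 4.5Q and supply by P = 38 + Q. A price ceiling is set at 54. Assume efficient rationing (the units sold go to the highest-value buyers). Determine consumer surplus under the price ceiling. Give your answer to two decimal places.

Without the control, 150 - 4.5Q = 38 + Q so Q* = 20.3636 and P* = 58.3636.
At the ceiling price 54, quantity supplied is (54 - 38)/1 = 16; supply is the short side, so Q = 16 trades at P = 54.
The demand price at Q = 16 is 78. CS is the trapezoid between demand and 54 over [0, 16]: (1/2)[(150 - 54) + (78 - 54)](16) = 960.

960.00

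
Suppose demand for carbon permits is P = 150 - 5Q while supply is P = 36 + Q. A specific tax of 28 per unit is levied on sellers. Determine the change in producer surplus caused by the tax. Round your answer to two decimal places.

Without the tax, 150 - 5Q = 36 + Q so Q* = 19 and P* = 55.
With the tax, sellers need 28 more per unit: 150 - 5Q = 36 + Q + 28, so Q_t = 14.3333. Buyers pay P_b = 78.3333; sellers receive P_s = P_b - 28 = 50.3333.
Producers lose the trapezoid between P_s and P* out to Q_t plus the triangle from Q_t to Q*: change in PS = 102.7222 - 180.5 = -77.7778.

-77.78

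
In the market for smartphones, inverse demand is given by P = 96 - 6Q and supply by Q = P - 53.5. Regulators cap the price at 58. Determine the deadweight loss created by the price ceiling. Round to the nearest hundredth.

Rewriting supply in inverse form: P = 53.5 + Q.
Free-market equilibrium: 96 - 6Q = 53.5 + Q gives Q* = 6.0714, P* = 59.5714.
At the ceiling price 58, quantity supplied is (58 - 53.5)/1 = 4.5; supply is the short side, so Q = 4.5 trades at P = 58.
At Q = 4.5 the demand price is 69 and the supply price is 58. Deadweight loss is the triangle between the curves from 4.5 to 6.0714: (1/2)(69 - 58)(6.0714 - 4.5) = 8.6429.

8.64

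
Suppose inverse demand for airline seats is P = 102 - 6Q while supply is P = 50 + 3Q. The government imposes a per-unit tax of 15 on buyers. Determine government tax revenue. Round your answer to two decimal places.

61.67

Pre-tax equilibrium: 102 - 6Q = 50 + 3Q gives Q* = 5.7778, P* = 67.3333.
With the tax, buyers' net willingness to pay falls by 15: (102 - 15) - 6Q = 50 + 3Q, so Q_t = 4.1111. Buyers pay P_b = 77.3333; sellers receive P_s = P_b - 15 = 62.3333.
Revenue is the tax times quantity traded: 15 x 4.1111 = 61.6667.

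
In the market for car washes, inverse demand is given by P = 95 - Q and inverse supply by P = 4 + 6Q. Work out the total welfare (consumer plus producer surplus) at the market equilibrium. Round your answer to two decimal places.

591.50

Equilibrium: 95 - Q = 4 + 6Q, so Q* = 13 and P* = 82.
Total surplus is the full triangle between the curves from 0 to Q*: (1/2)(13)(95 - 4) = 591.5.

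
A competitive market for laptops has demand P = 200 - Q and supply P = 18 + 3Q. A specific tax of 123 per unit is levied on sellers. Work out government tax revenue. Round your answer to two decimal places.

Without the tax, 200 - Q = 18 + 3Q so Q* = 45.5 and P* = 154.5.
With the tax, sellers need 123 more per unit: 200 - Q = 18 + 3Q + 123, so Q_t = 14.75. Buyers pay P_b = 185.25; sellers receive P_s = P_b - 123 = 62.25.
Revenue is the tax times quantity traded: 123 x 14.75 = 1814.25.

1814.25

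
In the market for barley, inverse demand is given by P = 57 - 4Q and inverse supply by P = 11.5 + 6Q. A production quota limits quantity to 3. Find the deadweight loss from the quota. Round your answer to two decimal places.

12.01

Unrestricted equilibrium: Q* = (57 - 11.5)/(4 + 6) = 4.55.
At Q = 3 the demand price is 57 - 4(3) = 45 and the supply price is 11.5 + 6(3) = 29.5.
Deadweight loss is the triangle between the curves from 3 to 4.55: (1/2)(45 - 29.5)(4.55 - 3) = 12.0125.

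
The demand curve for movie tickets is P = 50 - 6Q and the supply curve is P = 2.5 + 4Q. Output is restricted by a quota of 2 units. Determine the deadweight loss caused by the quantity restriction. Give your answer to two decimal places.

37.81

Unrestricted equilibrium: Q* = (50 - 2.5)/(6 + 4) = 4.75.
At Q = 2 the demand price is 50 - 6(2) = 38 and the supply price is 2.5 + 4(2) = 10.5.
Deadweight loss is the triangle between the curves from 2 to 4.75: (1/2)(38 - 10.5)(4.75 - 2) = 37.8125.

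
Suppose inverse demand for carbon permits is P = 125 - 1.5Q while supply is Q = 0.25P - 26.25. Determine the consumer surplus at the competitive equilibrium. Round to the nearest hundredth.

Rewriting supply in inverse form: P = 105 + 4Q.
Set 125 - 1.5Q = 105 + 4Q, which gives 20 = 5.5Q, so Q* = 3.6364 and P* = 125 - 1.5(3.6364) = 119.5455.
Consumer surplus is the triangle under demand above P*: (1/2)(3.6364)(125 - 119.5455) = (1/2)(3.6364)(5.4545) = 9.9174.

9.92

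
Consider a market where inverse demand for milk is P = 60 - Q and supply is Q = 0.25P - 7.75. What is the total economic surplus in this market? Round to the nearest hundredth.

84.10

Rewriting supply in inverse form: P = 31 + 4Q.
Set 60 - Q = 31 + 4Q, which gives 29 = 5Q, so Q* = 5.8 and P* = 60 - (5.8) = 54.2.
CS = (1/2)(5.8)(5.8) = 16.82 and PS = (1/2)(5.8)(23.2) = 67.28, so total surplus = 84.1.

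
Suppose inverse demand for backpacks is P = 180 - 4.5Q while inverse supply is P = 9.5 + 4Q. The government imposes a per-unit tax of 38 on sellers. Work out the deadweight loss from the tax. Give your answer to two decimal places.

84.94

Pre-tax equilibrium: 180 - 4.5Q = 9.5 + 4Q gives Q* = 20.0588, P* = 89.7353.
A tax on sellers shifts supply up by 38: 180 - 4.5Q = 9.5 + 4Q + 38, so Q_t = 15.5882. Buyers pay P_b = 109.8529; sellers receive P_s = P_b - 38 = 71.8529.
The welfare triangle lost has base Q* - Q_t = 4.4706 and height t = 38, so DWL = (1/2)(4.4706)(38) = 84.9412.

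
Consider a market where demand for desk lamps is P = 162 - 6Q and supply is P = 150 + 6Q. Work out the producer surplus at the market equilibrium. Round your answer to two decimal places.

Set 162 - 6Q = 150 + 6Q, which gives 12 = 12Q, so Q* = 1 and P* = 162 - 6(1) = 156.
PS is the area between P* and the supply curve from 0 to Q*: (1/2)(1)(6) = 3.

3.00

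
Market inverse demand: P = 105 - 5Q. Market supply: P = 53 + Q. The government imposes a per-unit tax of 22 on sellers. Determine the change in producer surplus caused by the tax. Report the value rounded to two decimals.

-25.06

Pre-tax equilibrium: 105 - 5Q = 53 + Q gives Q* = 8.6667, P* = 61.6667.
With the tax, sellers need 22 more per unit: 105 - 5Q = 53 + Q + 22, so Q_t = 5. Buyers pay P_b = 80; sellers receive P_s = P_b - 22 = 58.
PS falls from (1/2)(8.6667)(8.6667) = 37.5556 to (1/2)(5)(5) = 12.5, a change of -25.0556.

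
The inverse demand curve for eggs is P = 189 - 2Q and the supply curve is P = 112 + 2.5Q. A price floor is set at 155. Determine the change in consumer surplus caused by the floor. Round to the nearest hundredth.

-3.79

Free-market equilibrium: 189 - 2Q = 112 + 2.5Q gives Q* = 17.1111, P* = 154.7778.
At P = 155, buyers demand (189 - 155)/2 = 17 while sellers would supply more, so the quantity traded is 17 at price 155.
CS goes from (1/2)(17.1111)(34.2222) = 292.7901 to 289 (computed as (189 - 155)(17) - (1/2)(2)(17)^2), a change of -3.7901.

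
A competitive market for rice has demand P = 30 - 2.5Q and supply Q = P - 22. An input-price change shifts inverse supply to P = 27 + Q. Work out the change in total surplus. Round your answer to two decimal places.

-7.86

Rewriting supply in inverse form: P = 22 + Q.
Initial equilibrium: Q_0 = 2.2857, P_0 = 24.2857; CS_0 = (1/2)(2.2857)(5.7143) = 6.5306, PS_0 = (1/2)(2.2857)(2.2857) = 2.6122.
New equilibrium: 30 - 2.5Q = 27 + Q gives Q_1 = 0.8571, P_1 = 27.8571; CS_1 = 0.9184, PS_1 = 0.3673.
Change in total surplus = (0.9184 + 0.3673) - (6.5306 + 2.6122) = -7.8571.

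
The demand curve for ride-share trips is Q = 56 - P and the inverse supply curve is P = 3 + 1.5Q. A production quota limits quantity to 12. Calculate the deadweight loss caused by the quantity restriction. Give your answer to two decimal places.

105.80

Rewriting demand in inverse form: P = 56 - Q.
Unrestricted equilibrium: Q* = (56 - 3)/(1 + 1.5) = 21.2.
At Q = 12 the demand price is 56 - (12) = 44 and the supply price is 3 + 1.5(12) = 21.
Deadweight loss is the triangle between the curves from 12 to 21.2: (1/2)(44 - 21)(21.2 - 12) = 105.8.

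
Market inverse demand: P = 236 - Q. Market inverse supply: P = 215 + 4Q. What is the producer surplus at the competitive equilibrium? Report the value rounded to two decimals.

Setting demand equal to supply, 21 = 5Q, so Q* = 4.2 and P* = 231.8.
The supply curve's price intercept is 215, so PS = (1/2)(Q*)(P* - 215) = (1/2)(4.2)(16.8) = 35.28.

35.28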